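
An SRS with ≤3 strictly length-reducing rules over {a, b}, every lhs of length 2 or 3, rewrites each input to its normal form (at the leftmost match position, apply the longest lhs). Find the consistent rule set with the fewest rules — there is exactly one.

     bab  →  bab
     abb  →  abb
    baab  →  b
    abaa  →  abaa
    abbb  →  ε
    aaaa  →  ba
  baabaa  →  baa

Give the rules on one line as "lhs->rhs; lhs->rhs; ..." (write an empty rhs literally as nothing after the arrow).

  | bab
  | abb
  | baab => b
  | abaa

aaa->b; aab->; bbb->ab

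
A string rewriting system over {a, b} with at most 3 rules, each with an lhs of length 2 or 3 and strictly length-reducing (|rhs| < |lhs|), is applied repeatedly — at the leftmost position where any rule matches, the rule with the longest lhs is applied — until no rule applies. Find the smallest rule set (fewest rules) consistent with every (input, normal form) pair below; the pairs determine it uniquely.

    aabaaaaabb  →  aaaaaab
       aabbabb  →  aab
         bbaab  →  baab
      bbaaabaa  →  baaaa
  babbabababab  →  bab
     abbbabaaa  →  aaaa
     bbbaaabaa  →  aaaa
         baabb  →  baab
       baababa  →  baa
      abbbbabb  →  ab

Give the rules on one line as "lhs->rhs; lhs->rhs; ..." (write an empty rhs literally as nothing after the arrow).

aba->a; bb->b; bbb->

  | aabaaaaabb => aaaaaabb => aaaaaab
  | aabbabb => aababb => aabb => aab
  | bbaab => baab
  | bbaaabaa => baaabaa => baaaa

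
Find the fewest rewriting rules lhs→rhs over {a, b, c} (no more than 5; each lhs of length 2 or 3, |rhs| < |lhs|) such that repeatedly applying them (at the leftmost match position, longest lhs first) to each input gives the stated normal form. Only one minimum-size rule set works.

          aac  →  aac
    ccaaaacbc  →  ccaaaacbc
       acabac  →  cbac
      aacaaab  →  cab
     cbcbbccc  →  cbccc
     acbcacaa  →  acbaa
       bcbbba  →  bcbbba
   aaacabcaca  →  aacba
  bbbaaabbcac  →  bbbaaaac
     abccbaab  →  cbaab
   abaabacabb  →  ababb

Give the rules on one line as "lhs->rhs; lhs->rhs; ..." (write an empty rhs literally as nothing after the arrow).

abc->; aca->c; bbc->; cac->

  | aac
  | ccaaaacbc
  | acabac => cbac
  | aacaaab => acaab => cab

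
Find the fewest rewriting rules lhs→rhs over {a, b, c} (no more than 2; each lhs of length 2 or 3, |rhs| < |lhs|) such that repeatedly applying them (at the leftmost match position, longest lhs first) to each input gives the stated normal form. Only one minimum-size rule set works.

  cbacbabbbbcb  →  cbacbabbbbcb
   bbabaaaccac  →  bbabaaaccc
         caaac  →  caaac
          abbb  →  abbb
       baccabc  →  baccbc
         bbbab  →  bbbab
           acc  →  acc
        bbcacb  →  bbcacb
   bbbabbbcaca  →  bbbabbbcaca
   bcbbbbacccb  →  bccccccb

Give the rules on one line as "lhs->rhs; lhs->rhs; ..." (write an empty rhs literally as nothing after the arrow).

cbb->cc; cca->cc

  | cbacbabbbbcb
  | bbabaaaccac => bbabaaaccc
  | caaac
  | abbb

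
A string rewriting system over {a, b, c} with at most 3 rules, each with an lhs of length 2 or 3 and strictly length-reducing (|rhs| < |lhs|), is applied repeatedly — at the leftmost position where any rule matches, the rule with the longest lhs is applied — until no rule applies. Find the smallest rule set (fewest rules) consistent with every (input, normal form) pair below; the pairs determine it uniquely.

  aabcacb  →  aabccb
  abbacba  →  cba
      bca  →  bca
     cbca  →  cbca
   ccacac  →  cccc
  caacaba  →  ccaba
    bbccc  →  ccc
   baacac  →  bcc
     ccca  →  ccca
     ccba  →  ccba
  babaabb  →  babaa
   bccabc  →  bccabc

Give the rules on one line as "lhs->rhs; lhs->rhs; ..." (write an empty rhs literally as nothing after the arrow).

ac->c; bb->

  | aabcacb => aabccb
  | abbacba => aacba => acba => cba
  | bca
  | cbca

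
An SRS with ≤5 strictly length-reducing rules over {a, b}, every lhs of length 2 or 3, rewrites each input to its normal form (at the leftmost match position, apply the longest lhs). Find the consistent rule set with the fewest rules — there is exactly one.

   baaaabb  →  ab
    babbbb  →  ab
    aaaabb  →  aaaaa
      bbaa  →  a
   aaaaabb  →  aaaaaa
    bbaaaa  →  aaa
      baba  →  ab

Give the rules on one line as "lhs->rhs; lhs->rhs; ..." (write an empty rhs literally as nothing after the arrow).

  | baaaabb => baabb => bbb => ab
  | babbbb => baabb => bbb => ab
  | aaaabb => aaaaa
  | bbaa => a

aba->bb; baa->b; bb->a; bba->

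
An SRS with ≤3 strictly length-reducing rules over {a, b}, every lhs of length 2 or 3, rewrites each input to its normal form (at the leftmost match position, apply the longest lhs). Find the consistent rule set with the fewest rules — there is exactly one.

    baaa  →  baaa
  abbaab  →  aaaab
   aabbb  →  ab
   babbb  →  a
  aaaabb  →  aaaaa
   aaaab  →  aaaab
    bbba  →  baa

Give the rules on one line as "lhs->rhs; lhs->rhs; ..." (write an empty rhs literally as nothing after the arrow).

aba->b; bb->a; bbb->ba

  | baaa
  | abbaab => aaaab
  | aabbb => aaba => ab
  | babbb => baba => bb => a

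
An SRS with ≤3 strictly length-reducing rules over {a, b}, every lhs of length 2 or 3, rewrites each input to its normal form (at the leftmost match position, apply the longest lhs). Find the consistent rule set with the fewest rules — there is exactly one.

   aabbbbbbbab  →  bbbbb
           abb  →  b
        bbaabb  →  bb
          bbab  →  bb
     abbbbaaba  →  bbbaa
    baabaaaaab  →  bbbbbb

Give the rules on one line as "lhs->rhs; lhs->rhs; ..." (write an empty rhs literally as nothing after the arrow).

aaa->bb; ab->

  | aabbbbbbbab => abbbbbbab => bbbbbab => bbbbb
  | abb => b
  | bbaabb => bbab => bb
  | bbab => bb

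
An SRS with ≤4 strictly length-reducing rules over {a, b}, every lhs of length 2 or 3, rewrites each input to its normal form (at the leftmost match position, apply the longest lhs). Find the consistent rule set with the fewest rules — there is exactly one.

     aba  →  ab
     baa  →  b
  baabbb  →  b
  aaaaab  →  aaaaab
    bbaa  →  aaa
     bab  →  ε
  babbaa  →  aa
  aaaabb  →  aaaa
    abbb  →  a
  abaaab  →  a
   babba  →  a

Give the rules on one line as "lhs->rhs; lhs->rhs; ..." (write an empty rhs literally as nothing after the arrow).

  | aba => ab
  | baa => ba => b
  | baabbb => babbb => bbbb => b
  | aaaaab

ba->b; bb->; bba->aa; bbb->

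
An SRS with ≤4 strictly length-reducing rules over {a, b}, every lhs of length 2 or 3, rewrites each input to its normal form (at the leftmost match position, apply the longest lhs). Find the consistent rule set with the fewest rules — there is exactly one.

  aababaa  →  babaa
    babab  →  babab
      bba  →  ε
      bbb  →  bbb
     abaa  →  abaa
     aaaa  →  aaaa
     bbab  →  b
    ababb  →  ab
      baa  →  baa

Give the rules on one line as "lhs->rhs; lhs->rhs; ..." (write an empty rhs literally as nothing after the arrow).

  | aababaa => babaa
  | babab
  | bba => ε
  | bbb

aab->b; abb->; bba->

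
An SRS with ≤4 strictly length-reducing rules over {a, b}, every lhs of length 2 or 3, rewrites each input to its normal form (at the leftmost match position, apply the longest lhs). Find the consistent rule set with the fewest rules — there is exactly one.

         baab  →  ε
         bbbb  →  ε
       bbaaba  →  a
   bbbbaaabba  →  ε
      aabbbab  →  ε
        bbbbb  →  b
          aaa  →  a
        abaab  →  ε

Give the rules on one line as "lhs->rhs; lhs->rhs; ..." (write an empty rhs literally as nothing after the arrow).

  | baab => ab => ε
  | bbbb => bb => ε
  | bbaaba => aaba => aba => a
  | bbbbaaabba => bbaaabba => aaabba => aabba => abba => ba => ε

aa->a; ab->; ba->; bb->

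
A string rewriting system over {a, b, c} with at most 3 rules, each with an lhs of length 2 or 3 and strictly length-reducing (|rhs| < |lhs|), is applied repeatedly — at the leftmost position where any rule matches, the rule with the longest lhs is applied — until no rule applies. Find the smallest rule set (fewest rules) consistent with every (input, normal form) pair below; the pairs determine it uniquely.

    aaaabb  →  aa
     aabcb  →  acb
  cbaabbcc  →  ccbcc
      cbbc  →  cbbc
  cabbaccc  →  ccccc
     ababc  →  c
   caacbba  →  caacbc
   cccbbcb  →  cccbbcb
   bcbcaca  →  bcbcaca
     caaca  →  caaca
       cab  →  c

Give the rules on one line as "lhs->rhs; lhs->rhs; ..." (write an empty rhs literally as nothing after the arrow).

ab->; ba->c

  | aaaabb => aaab => aa
  | aabcb => acb
  | cbaabbcc => ccabbcc => ccbcc
  | cbbc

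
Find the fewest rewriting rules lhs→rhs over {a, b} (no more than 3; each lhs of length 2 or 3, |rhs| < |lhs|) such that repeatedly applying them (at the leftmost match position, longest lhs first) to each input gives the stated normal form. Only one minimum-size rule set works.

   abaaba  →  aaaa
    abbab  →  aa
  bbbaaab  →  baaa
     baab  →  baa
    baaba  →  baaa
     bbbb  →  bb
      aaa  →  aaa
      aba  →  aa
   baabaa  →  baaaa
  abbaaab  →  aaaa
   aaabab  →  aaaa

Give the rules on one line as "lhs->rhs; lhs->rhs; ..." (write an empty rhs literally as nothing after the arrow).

  | abaaba => aaaba => aaaa
  | abbab => abab => aab => aa
  | bbbaaab => baaab => baaa
  | baab => baa

ab->a; bbb->b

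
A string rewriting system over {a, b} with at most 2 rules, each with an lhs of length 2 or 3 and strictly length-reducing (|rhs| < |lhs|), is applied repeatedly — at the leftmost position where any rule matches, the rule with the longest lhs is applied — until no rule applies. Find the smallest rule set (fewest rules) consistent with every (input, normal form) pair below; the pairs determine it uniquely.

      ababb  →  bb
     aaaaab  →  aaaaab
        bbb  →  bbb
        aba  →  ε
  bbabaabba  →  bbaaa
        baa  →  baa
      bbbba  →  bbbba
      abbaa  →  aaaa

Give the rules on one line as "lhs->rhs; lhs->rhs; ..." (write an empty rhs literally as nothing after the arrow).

aba->; abb->aa

  | ababb => bb
  | aaaaab
  | bbb
  | aba => ε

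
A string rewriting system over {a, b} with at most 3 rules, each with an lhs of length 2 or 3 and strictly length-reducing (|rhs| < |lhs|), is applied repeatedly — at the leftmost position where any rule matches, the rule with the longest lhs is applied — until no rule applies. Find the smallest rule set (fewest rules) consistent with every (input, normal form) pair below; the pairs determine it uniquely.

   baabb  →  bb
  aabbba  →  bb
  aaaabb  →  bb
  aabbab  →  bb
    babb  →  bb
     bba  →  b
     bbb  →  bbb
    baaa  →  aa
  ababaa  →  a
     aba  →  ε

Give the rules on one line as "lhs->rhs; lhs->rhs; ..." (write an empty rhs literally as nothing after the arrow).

  | baabb => abb => bb
  | aabbba => abbba => bbba => bb
  | aaaabb => aaabb => aabb => abb => bb
  | aabbab => abbab => bbab => bb

ab->b; ba->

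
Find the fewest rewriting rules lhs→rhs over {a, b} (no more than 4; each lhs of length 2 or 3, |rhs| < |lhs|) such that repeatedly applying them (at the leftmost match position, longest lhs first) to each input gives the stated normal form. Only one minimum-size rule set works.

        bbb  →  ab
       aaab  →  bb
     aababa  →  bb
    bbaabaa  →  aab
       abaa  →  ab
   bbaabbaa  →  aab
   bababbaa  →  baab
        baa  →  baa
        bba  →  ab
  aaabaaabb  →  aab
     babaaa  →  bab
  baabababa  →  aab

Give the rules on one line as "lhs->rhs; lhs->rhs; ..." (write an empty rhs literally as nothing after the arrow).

  | bbb => ab
  | aaab => bb
  | aababa => aabba => aaab => bb
  | bbaabaa => ababaa => abbaa => aaba => aab

aaa->b; aba->ab; bba->ab; bbb->ab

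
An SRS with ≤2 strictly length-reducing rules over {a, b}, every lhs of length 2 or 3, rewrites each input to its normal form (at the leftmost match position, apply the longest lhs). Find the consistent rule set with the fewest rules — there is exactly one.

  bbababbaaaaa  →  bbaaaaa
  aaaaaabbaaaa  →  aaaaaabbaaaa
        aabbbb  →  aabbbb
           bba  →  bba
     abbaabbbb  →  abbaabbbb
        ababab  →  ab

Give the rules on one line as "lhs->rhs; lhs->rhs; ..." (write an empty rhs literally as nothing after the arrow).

aba->; bab->ab

  | bbababbaaaaa => bababbaaaaa => ababbaaaaa => bbaaaaa
  | aaaaaabbaaaa
  | aabbbb
  | bba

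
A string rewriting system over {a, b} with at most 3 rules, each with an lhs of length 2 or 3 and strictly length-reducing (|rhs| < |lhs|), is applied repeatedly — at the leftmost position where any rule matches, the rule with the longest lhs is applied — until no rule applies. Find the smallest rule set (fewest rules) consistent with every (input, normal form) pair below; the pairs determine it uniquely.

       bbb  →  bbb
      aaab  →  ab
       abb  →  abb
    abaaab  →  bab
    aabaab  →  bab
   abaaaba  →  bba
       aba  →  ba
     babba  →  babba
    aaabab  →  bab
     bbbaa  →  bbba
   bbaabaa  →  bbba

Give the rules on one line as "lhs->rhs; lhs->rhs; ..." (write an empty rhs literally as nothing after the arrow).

  | bbb
  | aaab => aab => ab
  | abb
  | abaaab => baaab => baab => bab

aa->a; aba->ba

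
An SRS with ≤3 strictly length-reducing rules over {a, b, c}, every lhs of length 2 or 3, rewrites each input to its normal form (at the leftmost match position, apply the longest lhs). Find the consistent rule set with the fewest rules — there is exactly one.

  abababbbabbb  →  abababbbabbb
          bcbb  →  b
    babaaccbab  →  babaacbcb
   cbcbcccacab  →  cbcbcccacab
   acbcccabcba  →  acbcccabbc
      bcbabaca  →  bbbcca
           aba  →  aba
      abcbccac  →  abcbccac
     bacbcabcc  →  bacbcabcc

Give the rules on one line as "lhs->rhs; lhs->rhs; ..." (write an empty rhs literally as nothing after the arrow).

cba->bc; cbb->

  | abababbbabbb
  | bcbb => b
  | babaaccbab => babaacbcb
  | cbcbcccacab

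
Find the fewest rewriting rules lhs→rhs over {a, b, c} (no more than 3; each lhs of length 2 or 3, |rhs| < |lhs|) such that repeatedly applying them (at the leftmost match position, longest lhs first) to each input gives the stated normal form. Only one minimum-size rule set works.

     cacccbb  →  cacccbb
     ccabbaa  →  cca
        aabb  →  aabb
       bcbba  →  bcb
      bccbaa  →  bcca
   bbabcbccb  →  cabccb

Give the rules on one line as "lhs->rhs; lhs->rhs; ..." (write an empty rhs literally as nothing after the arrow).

  | cacccbb
  | ccabbaa => ccaba => cca
  | aabb
  | bcbba => bcb

ba->; bbc->ca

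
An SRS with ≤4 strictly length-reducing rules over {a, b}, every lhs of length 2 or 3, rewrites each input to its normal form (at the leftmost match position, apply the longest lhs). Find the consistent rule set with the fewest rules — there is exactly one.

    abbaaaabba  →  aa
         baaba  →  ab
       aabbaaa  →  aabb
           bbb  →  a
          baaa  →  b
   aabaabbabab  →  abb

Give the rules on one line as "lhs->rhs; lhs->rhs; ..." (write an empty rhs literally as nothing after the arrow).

aaa->; aba->b; bab->ab; bbb->a

  | abbaaaabba => abbabba => ababba => bbba => aa
  | baaba => bab => ab
  | aabbaaa => aabb
  | bbb => a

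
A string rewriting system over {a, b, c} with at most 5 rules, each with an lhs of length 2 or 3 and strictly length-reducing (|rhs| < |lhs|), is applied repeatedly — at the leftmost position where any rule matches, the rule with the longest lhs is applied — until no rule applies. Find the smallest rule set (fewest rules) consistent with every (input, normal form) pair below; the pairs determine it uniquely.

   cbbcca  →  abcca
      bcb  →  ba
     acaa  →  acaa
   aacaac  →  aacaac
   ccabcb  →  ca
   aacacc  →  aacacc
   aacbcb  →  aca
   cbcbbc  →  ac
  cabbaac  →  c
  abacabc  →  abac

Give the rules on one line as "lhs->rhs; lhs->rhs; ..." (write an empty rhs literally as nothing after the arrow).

acb->c; baa->; cab->; cb->a

  | cbbcca => abcca
  | bcb => ba
  | acaa
  | aacaac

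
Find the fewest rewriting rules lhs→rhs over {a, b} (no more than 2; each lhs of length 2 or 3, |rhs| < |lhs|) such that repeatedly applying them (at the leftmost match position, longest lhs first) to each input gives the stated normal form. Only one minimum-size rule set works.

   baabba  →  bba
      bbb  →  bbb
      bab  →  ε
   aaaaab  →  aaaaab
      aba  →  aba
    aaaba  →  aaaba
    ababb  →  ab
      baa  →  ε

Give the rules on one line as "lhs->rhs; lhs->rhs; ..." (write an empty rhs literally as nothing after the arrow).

  | baabba => bba
  | bbb
  | bab => ε
  | aaaaab

baa->; bab->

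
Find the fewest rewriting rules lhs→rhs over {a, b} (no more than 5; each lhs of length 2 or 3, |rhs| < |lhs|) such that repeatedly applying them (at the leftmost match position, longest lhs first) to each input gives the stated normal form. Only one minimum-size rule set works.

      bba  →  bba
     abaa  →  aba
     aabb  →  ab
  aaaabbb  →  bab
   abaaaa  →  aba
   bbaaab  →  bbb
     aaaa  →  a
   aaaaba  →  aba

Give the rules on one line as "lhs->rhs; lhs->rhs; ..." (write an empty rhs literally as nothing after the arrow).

  | bba
  | abaa => aba
  | aabb => ab
  | aaaabbb => abbb => bab

aa->a; aaa->; aab->a; abb->ba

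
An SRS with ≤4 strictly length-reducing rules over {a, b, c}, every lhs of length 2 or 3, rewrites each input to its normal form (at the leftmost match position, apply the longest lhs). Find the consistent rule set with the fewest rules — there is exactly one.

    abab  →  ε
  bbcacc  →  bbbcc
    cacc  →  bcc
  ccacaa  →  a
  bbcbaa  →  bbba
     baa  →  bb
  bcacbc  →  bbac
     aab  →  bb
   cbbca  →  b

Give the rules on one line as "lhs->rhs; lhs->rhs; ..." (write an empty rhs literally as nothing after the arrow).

  | abab => ab => ε
  | bbcacc => bbbcc
  | cacc => bcc
  | ccacaa => cbcaa => acaa => aba => a

aa->b; ab->; ca->b; cb->a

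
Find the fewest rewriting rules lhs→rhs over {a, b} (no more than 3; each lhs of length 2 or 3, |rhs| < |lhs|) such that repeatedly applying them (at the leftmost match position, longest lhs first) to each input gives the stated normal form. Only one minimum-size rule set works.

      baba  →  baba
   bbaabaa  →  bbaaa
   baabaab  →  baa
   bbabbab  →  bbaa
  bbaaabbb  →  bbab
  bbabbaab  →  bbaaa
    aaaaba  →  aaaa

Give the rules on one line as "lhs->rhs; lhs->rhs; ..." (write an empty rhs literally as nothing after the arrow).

  | baba
  | bbaabaa => bbaaa
  | baabaab => baaab => baa
  | bbabbab => bbaaab => bbaa

aab->a; abb->aa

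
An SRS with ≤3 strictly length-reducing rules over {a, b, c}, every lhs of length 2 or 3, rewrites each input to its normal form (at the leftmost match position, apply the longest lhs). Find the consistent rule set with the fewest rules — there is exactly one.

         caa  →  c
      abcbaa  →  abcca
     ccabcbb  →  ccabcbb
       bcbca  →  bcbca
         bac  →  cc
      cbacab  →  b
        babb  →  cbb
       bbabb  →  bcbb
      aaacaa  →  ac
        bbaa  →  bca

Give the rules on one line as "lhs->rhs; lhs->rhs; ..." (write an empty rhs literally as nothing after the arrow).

  | caa => c
  | abcbaa => abcca
  | ccabcbb
  | bcbca

aa->; ba->c; ccc->a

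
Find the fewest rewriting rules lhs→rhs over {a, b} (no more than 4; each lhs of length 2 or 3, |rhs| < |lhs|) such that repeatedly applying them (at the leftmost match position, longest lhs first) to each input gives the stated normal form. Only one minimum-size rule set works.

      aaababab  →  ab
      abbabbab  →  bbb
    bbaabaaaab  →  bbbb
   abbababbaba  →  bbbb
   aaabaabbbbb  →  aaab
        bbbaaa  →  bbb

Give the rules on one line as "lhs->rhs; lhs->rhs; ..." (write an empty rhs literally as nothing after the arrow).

  | aaababab => aabab => ab
  | abbabbab => ababbab => bbab => bbb
  | bbaabaaaab => bbabaaaab => bbbaaaab => bbbaaab => bbbaab => bbbab => bbbb
  | abbababbaba => abababbaba => babbaba => bbbaba => bbbba => bbbb

aba->; abb->ab; ba->b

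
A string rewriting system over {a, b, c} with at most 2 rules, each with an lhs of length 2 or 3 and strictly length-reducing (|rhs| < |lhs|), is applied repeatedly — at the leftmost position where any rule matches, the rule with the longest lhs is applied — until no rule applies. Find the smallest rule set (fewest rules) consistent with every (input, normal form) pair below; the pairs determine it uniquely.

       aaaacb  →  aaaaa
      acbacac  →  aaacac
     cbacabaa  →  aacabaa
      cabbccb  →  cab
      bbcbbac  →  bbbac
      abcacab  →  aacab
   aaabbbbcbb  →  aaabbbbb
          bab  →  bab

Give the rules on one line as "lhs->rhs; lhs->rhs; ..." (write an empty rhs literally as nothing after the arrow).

bc->; cb->a

  | aaaacb => aaaaa
  | acbacac => aaacac
  | cbacabaa => aacabaa
  | cabbccb => cabcb => cab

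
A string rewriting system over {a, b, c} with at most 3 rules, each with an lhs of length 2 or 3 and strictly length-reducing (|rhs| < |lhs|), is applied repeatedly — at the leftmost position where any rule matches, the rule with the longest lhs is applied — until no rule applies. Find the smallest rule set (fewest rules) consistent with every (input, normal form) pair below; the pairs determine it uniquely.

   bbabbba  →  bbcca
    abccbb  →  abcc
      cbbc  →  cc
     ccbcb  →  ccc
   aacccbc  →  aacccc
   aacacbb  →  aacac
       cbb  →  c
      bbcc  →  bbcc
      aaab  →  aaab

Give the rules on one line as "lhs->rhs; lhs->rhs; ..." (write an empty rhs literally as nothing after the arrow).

  | bbabbba => bbccba => bbcca
  | abccbb => abccb => abcc
  | cbbc => cbc => cc
  | ccbcb => cccb => ccc

abb->cc; cb->c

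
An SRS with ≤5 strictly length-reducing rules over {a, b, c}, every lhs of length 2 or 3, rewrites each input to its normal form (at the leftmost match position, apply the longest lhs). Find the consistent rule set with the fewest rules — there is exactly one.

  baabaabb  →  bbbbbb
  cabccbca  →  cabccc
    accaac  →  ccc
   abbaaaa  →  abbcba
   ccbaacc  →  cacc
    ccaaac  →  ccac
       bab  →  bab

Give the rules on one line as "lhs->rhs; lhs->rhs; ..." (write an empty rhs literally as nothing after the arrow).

aa->b; aaa->cb; aca->cc; ccb->ca

  | baabaabb => bbbaabb => bbbbbb
  | cabccbca => cabcaca => cabccc
  | accaac => accbc => acac => ccc
  | abbaaaa => abbcba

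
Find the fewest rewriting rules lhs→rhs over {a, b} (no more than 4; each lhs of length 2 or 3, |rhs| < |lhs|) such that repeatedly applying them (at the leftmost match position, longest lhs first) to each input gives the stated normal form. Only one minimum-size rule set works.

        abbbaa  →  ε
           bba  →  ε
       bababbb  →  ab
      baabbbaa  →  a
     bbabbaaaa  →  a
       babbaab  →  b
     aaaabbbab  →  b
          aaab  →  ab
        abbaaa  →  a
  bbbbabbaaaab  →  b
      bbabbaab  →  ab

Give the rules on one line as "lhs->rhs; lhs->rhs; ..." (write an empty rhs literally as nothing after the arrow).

  | abbbaa => aabaa => baa => aa => ε
  | bba => aa => ε
  | bababbb => ababbb => aabbb => bbb => ab
  | baabbbaa => aabbbaa => bbbaa => abaa => aaa => a

aa->; ba->a; bb->a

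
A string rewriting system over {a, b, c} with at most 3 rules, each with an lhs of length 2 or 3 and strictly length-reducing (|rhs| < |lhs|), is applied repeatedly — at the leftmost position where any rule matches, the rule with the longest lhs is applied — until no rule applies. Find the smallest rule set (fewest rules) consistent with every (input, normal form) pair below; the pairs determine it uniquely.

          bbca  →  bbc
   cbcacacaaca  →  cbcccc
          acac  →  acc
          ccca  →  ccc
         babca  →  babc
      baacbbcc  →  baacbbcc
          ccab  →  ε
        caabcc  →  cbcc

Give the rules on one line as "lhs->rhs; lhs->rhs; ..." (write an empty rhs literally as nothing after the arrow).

  | bbca => bbc
  | cbcacacaaca => cbccacaaca => cbcccaaca => cbcccaca => cbcccca => cbcccc
  | acac => acc
  | ccca => ccc

ca->c; ccb->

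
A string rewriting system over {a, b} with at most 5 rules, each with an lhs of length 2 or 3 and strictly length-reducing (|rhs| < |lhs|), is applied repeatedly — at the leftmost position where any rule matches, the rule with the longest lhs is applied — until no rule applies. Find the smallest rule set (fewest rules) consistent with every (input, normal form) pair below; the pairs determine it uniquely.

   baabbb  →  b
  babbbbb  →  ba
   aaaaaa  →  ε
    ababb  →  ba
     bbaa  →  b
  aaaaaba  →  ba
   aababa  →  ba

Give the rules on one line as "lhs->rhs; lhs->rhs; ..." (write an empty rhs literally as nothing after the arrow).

  | baabbb => bbbb => bbb => bb => b
  | babbbbb => babbbb => babbb => babb => bab => ba
  | aaaaaa => aaaa => aa => ε
  | ababb => babb => bab => ba

aa->; ab->a; aba->ba; bb->b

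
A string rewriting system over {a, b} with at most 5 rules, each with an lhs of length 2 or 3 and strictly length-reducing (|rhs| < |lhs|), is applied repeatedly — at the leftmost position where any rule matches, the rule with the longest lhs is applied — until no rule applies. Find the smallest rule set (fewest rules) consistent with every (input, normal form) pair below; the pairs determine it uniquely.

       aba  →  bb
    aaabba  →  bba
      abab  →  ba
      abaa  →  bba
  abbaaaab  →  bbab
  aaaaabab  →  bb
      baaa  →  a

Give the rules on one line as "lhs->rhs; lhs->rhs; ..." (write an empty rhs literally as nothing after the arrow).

aaa->; aba->bb; baa->; bbb->ba

  | aba => bb
  | aaabba => bba
  | abab => bbb => ba
  | abaa => bba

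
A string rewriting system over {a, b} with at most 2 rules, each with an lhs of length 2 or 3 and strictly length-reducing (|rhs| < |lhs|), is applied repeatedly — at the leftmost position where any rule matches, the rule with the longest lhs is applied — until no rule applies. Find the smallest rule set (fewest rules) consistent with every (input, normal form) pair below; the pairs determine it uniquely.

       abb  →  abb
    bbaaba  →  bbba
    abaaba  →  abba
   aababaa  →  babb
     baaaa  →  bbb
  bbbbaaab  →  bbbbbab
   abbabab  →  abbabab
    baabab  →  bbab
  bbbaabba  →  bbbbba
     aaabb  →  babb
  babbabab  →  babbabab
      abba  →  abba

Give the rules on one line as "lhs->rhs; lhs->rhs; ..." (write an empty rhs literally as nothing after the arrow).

  | abb
  | bbaaba => bbba
  | abaaba => abba
  | aababaa => babaa => babb

aa->b; aab->b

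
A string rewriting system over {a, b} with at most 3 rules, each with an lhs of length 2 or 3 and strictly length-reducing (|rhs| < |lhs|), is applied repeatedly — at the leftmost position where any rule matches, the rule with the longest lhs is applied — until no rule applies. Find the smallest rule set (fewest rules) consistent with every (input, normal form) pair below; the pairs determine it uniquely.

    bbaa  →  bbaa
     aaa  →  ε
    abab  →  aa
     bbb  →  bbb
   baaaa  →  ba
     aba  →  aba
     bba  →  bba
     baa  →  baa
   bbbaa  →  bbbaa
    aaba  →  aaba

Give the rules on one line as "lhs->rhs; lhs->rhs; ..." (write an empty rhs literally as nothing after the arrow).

  | bbaa
  | aaa => ε
  | abab => aa
  | bbb

aaa->; bab->a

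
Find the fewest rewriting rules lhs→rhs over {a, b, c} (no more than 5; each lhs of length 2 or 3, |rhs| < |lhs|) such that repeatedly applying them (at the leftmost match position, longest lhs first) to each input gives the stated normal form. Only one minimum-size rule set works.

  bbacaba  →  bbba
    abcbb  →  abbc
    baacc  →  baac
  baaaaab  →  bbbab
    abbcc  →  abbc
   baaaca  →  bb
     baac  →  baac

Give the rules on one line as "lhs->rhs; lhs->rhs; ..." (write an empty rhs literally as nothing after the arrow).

  | bbacaba => bbba
  | abcbb => abbc
  | baacc => baac
  | baaaaab => bbaaab => bbbab

aaa->ba; aca->; cbb->bc; cc->c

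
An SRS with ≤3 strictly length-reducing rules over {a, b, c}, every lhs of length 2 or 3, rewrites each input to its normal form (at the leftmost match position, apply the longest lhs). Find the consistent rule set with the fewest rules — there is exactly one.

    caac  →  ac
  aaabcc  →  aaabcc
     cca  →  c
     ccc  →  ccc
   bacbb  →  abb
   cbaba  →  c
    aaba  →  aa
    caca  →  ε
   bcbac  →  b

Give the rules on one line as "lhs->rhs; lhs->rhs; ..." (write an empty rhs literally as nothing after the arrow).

  | caac => ac
  | aaabcc
  | cca => c
  | ccc

ba->; bac->a; ca->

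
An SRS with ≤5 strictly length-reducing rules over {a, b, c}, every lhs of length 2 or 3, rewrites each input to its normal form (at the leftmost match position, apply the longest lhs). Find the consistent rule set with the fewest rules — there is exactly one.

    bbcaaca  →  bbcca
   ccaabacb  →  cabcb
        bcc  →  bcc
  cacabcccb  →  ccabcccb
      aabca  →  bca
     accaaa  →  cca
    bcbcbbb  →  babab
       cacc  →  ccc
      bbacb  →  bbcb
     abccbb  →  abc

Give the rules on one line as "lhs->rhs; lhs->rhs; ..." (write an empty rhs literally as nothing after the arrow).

  | bbcaaca => bbcca
  | ccaabacb => ccbacb => cabcb
  | bcc
  | cacabcccb => ccabcccb

aa->; ac->c; cba->ab; cbb->aa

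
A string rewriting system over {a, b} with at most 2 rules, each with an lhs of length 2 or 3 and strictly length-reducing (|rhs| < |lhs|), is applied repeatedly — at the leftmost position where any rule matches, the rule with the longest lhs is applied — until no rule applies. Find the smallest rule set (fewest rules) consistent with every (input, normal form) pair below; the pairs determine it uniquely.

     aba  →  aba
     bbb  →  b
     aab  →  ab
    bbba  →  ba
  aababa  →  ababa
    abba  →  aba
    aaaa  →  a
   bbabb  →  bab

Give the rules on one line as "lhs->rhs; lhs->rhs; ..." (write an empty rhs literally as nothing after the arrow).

  | aba
  | bbb => bb => b
  | aab => ab
  | bbba => bba => ba

aa->a; bb->b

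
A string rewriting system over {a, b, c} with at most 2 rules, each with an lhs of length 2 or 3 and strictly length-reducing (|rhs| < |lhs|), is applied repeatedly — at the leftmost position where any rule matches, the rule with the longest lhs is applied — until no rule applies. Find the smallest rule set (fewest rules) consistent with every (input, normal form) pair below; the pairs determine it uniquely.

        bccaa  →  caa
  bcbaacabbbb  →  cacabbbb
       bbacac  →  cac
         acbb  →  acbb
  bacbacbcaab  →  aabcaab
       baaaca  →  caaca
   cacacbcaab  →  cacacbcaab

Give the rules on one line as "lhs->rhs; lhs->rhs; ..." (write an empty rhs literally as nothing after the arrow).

  | bccaa => baaa => caa
  | bcbaacabbbb => bccacabbbb => baacabbbb => cacabbbb
  | bbacac => bccac => baac => cac
  | acbb

ba->c; cc->a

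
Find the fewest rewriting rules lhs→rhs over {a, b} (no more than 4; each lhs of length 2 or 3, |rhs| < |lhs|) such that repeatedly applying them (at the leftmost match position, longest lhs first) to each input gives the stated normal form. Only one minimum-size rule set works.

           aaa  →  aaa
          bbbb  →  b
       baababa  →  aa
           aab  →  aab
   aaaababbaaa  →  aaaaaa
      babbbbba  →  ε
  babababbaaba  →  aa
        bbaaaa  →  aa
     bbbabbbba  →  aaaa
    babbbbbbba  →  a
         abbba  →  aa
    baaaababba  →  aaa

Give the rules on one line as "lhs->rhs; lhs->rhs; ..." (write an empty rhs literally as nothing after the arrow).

  | aaa
  | bbbb => b
  | baababa => ababa => aa
  | aab

abb->aa; ba->; bab->; bbb->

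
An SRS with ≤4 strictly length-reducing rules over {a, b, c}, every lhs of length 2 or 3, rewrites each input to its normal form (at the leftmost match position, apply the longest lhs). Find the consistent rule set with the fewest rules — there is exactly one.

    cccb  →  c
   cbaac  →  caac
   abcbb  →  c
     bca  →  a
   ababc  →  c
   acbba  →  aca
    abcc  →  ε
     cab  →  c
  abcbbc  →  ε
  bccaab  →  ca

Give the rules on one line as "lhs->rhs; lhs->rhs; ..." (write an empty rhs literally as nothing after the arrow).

  | cccb => cb => c
  | cbaac => caac
  | abcbb => cbb => cb => c
  | bca => a

ab->; bc->; cb->c; cc->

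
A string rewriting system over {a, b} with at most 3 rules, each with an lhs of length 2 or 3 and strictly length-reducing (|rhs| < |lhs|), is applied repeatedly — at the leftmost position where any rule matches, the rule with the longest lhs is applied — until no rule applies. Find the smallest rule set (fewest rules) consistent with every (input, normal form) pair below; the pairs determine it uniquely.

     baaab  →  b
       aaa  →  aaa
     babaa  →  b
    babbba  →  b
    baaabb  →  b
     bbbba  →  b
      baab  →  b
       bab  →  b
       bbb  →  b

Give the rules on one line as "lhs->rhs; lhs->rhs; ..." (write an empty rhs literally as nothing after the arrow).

ba->b; bb->b

  | baaab => baab => bab => bb => b
  | aaa
  | babaa => bbaa => baa => ba => b
  | babbba => bbbba => bbba => bba => ba => b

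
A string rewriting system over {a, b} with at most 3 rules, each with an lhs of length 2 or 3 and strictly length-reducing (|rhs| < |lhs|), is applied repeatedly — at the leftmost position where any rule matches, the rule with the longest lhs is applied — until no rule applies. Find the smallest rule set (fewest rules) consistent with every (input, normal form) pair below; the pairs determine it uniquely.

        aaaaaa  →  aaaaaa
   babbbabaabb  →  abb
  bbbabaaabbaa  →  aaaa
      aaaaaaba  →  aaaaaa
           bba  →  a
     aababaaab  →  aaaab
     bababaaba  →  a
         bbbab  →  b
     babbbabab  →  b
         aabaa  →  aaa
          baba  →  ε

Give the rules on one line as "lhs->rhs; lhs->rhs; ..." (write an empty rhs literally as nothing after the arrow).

  | aaaaaa
  | babbbabaabb => bbbabaabb => babaabb => baabb => abb
  | bbbabaaabbaa => babaaabbaa => baaabbaa => aabbaa => aaaa
  | aaaaaaba => aaaaaa

ba->; bba->a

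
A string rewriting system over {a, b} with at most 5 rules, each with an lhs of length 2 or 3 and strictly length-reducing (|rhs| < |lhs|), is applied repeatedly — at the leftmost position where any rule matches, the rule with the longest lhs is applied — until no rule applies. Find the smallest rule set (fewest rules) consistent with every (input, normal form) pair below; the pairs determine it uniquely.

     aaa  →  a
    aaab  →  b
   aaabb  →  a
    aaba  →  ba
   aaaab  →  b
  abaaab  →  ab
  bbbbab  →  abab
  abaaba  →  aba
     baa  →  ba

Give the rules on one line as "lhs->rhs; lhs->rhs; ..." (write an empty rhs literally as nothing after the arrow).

aa->a; aab->b; abb->ab; bb->a

  | aaa => aa => a
  | aaab => aab => b
  | aaabb => aabb => bb => a
  | aaba => ba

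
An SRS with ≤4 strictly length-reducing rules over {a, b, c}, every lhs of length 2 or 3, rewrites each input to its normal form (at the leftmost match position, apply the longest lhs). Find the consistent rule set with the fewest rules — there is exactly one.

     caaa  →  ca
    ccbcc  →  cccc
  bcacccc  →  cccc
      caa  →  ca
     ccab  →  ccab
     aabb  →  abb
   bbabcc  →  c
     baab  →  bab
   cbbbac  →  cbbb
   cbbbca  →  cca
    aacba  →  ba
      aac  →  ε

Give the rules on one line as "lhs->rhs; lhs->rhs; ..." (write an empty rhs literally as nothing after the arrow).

aa->a; ac->; bc->c

  | caaa => caa => ca
  | ccbcc => cccc
  | bcacccc => cacccc => cccc
  | caa => ca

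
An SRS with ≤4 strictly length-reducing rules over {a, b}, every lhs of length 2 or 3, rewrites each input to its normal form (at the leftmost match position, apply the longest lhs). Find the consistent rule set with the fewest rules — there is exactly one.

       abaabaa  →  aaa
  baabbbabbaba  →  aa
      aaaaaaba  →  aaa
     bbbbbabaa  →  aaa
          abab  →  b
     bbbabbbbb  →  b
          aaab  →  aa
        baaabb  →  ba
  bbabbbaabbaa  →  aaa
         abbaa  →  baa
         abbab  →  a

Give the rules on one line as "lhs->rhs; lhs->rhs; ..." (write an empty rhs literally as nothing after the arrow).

ab->; aba->bb; bab->a; bb->b

  | abaabaa => bbabaa => babaa => aaa
  | baabbbabbaba => babbabbaba => ababbaba => bbbbaba => bbbaba => bbaba => baba => aa
  | aaaaaaba => aaaaabb => aaaab => aaa
  | bbbbbabaa => bbbbabaa => bbbabaa => bbabaa => babaa => aaa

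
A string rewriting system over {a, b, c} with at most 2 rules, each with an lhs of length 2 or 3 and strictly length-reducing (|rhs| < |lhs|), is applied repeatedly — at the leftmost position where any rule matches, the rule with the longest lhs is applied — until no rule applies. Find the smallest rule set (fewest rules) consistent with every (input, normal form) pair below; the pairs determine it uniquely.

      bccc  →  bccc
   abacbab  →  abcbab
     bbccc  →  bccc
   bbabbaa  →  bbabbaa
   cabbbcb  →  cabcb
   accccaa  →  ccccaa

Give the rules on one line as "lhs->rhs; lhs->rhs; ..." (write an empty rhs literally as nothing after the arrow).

ac->c; bbc->bc

  | bccc
  | abacbab => abcbab
  | bbccc => bccc
  | bbabbaa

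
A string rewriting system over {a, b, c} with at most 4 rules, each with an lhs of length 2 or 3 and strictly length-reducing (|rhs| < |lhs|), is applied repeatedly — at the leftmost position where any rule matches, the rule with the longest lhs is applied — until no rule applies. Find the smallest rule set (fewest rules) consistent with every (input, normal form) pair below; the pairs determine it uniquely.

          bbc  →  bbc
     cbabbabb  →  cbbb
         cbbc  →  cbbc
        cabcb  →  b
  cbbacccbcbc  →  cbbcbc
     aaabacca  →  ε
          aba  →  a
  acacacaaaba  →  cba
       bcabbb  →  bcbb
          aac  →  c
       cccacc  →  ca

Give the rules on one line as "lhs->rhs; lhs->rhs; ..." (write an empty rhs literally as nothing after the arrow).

  | bbc
  | cbabbabb => cbbabb => cbbb
  | cbbc
  | cabcb => ccb => b

aa->; ab->; ac->a; cc->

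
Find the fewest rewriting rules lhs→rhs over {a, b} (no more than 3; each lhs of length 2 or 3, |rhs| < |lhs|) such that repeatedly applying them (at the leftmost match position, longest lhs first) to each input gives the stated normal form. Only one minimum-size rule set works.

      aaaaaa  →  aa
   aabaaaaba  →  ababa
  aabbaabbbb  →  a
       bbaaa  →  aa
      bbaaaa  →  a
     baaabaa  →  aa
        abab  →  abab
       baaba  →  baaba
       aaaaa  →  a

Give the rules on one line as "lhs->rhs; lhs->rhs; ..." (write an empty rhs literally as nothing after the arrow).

  | aaaaaa => bbaaa => aaaa => bba => aa
  | aabaaaaba => aabbbaba => aaababa => bbbaba => ababa
  | aabbaabbbb => aaaaabbbb => bbaabbbb => aaabbbb => bbbbbb => abbbb => aabb => aaa => bb => a
  | bbaaa => aaaa => bba => aa

aaa->bb; bb->a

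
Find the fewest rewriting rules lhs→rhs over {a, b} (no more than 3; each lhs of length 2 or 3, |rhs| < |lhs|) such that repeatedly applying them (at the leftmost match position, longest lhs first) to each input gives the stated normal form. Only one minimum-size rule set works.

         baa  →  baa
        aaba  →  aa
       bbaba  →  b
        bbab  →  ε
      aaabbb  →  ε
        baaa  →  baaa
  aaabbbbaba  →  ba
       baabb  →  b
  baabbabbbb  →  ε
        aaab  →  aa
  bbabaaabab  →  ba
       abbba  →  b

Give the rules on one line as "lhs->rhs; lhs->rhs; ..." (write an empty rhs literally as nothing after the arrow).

ab->; bb->; bba->b

  | baa
  | aaba => aa
  | bbaba => bba => b
  | bbab => bb => ε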